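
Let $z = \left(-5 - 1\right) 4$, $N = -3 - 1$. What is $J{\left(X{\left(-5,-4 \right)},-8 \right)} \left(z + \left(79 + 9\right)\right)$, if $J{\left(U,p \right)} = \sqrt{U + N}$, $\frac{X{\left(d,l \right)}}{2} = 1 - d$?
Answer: $128 \sqrt{2} \approx 181.02$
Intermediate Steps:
$N = -4$
$X{\left(d,l \right)} = 2 - 2 d$ ($X{\left(d,l \right)} = 2 \left(1 - d\right) = 2 - 2 d$)
$J{\left(U,p \right)} = \sqrt{-4 + U}$ ($J{\left(U,p \right)} = \sqrt{U - 4} = \sqrt{-4 + U}$)
$z = -24$ ($z = \left(-6\right) 4 = -24$)
$J{\left(X{\left(-5,-4 \right)},-8 \right)} \left(z + \left(79 + 9\right)\right) = \sqrt{-4 + \left(2 - -10\right)} \left(-24 + \left(79 + 9\right)\right) = \sqrt{-4 + \left(2 + 10\right)} \left(-24 + 88\right) = \sqrt{-4 + 12} \cdot 64 = \sqrt{8} \cdot 64 = 2 \sqrt{2} \cdot 64 = 128 \sqrt{2}$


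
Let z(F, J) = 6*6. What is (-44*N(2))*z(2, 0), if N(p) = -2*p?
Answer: 6336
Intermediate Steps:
z(F, J) = 36
(-44*N(2))*z(2, 0) = -(-88)*2*36 = -44*(-4)*36 = 176*36 = 6336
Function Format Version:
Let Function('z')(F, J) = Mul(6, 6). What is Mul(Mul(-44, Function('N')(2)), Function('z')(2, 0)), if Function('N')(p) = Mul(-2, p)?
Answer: 6336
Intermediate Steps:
Function('z')(F, J) = 36
Mul(Mul(-44, Function('N')(2)), Function('z')(2, 0)) = Mul(Mul(-44, Mul(-2, 2)), 36) = Mul(Mul(-44, -4), 36) = Mul(176, 36) = 6336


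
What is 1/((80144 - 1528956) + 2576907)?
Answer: 1/1128095 ≈ 8.8645e-7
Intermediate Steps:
1/((80144 - 1528956) + 2576907) = 1/(-1448812 + 2576907) = 1/1128095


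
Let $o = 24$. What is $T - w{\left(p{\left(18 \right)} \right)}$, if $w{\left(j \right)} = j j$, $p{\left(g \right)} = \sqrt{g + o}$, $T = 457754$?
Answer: $457712$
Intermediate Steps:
$p{\left(g \right)} = \sqrt{24 + g}$ ($p{\left(g \right)} = \sqrt{g + 24} = \sqrt{24 + g}$)
$w{\left(j \right)} = j^{2}$
$T - w{\left(p{\left(18 \right)} \right)} = 457754 - \left(\sqrt{24 + 18}\right)^{2} = 457754 - \left(\sqrt{42}\right)^{2} = 457754 - 42 = 457712$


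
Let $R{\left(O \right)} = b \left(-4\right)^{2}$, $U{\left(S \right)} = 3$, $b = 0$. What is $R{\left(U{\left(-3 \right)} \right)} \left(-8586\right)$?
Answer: $0$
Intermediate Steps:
$R{\left(O \right)} = 0$ ($R{\left(O \right)} = 0 \left(-4\right)^{2} = 0 \cdot 16 = 0$)
$R{\left(U{\left(-3 \right)} \right)} \left(-8586\right) = 0 \left(-8586\right) = 0$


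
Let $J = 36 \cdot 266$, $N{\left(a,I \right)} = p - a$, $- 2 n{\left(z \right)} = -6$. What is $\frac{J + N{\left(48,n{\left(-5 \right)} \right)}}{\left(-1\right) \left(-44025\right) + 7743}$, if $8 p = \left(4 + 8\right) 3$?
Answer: $\frac{6355}{34512} \approx 0.18414$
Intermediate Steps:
$p = \frac{9}{2}$ ($p = \frac{\left(4 + 8\right) 3}{8} = \frac{12 \cdot 3}{8} = \frac{1}{8} \cdot 36 = \frac{9}{2} \approx 4.5$)
$n{\left(z \right)} = 3$ ($n{\left(z \right)} = \left(- \frac{1}{2}\right) \left(-6\right) = 3$)
$N{\left(a,I \right)} = \frac{9}{2} - a$
$J = 9576$
$\frac{J + N{\left(48,n{\left(-5 \right)} \right)}}{\left(-1\right) \left(-44025\right) + 7743} = \frac{9576 + \left(\frac{9}{2} - 48\right)}{\left(-1\right) \left(-44025\right) + 7743} = \frac{9576 + \left(\frac{9}{2} - 48\right)}{44025 + 7743} = \frac{9576 - \frac{87}{2}}{51768} = \frac{19065}{2} \cdot \frac{1}{51768} = \frac{6355}{34512}$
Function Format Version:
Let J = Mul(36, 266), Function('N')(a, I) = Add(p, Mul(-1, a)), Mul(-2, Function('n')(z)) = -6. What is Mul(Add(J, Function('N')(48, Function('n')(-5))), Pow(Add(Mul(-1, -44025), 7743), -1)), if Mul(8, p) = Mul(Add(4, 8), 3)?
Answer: Rational(6355, 34512) ≈ 0.18414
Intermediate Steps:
p = Rational(9, 2) (p = Mul(Rational(1, 8), Mul(Add(4, 8), 3)) = Mul(Rational(1, 8), Mul(12, 3)) = Mul(Rational(1, 8), 36) = Rational(9, 2) ≈ 4.5000)
Function('n')(z) = 3 (Function('n')(z) = Mul(Rational(-1, 2), -6) = 3)
Function('N')(a, I) = Add(Rational(9, 2), Mul(-1, a))
J = 9576
Mul(Add(J, Function('N')(48, Function('n')(-5))), Pow(Add(Mul(-1, -44025), 7743), -1)) = Mul(Add(9576, Add(Rational(9, 2), Mul(-1, 48))), Pow(Add(Mul(-1, -44025), 7743), -1)) = Mul(Add(9576, Add(Rational(9, 2), -48)), Pow(Add(44025, 7743), -1)) = Mul(Add(9576, Rational(-87, 2)), Pow(51768, -1)) = Mul(Rational(19065, 2), Rational(1, 51768)) = Rational(6355, 34512)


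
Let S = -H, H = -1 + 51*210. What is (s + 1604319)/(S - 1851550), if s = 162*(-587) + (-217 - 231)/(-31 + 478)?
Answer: -674623127/832429773 ≈ -0.81043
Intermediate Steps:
s = -42507466/447 (s = -95094 - 448/447 = -42507466/447 ≈ -95095.)
H = 10709 (H = -1 + 10710 = 10709)
S = -10709 (S = -1*10709 = -10709)
(s + 1604319)/(S - 1851550) = (-42507466/447 + 1604319)/(-10709 - 1851550) = (674623127/447)/(-1862259) = (674623127/447)*(-1/1862259) = -674623127/832429773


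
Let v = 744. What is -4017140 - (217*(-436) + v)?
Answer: -3923272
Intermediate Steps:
-4017140 - (217*(-436) + v) = -4017140 - (217*(-436) + 744) = -4017140 - (-94612 + 744) = -4017140 - 1*(-93868) = -4017140 + 93868 = -3923272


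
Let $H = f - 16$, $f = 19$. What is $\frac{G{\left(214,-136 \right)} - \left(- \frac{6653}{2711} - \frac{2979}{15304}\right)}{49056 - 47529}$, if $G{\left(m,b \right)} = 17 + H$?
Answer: $\frac{313225487}{21117974296} \approx 0.014832$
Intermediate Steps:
$H = 3$ ($H = 19 - 16 = 3$)
$G{\left(m,b \right)} = 20$ ($G{\left(m,b \right)} = 17 + 3 = 20$)
$\frac{G{\left(214,-136 \right)} - \left(- \frac{6653}{2711} - \frac{2979}{15304}\right)}{49056 - 47529} = \frac{20 - \left(- \frac{6653}{2711} - \frac{2979}{15304}\right)}{49056 - 47529} = \frac{20 - - \frac{109893581}{41489144}}{1527} = \left(20 + \left(\frac{6653}{2711} + \frac{2979}{15304}\right)\right) \frac{1}{1527} = \left(20 + \frac{109893581}{41489144}\right) \frac{1}{1527} = \frac{939676461}{41489144} \cdot \frac{1}{1527} = \frac{313225487}{21117974296}$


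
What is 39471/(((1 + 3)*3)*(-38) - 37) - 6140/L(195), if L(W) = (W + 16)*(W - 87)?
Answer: -225623042/2808621 ≈ -80.332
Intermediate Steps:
L(W) = (-87 + W)*(16 + W) (L(W) = (16 + W)*(-87 + W) = (-87 + W)*(16 + W))
39471/(((1 + 3)*3)*(-38) - 37) - 6140/L(195) = 39471/(((1 + 3)*3)*(-38) - 37) - 6140/(-1392 + 195² - 71*195) = 39471/((4*3)*(-38) - 37) - 6140/(-1392 + 38025 - 13845) = 39471/(12*(-38) - 37) - 6140/22788 = 39471/(-456 - 37) - 6140*1/22788 = 39471/(-493) - 1535/5697 = 39471*(-1/493) - 1535/5697 = -39471/493 - 1535/5697 = -225623042/2808621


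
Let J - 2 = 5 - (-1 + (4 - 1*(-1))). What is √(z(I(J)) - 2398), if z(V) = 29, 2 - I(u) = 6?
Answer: I*√2369 ≈ 48.672*I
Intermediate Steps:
J = 3 (J = 2 + (5 - (-1 + (4 - 1*(-1)))) = 2 + (5 - (-1 + (4 + 1))) = 2 + (5 - (-1 + 5)) = 2 + (5 - 1*4) = 2 + (5 - 4) = 2 + 1 = 3)
I(u) = -4 (I(u) = 2 - 1*6 = 2 - 6 = -4)
√(z(I(J)) - 2398) = √(29 - 2398) = √(-2369) = I*√2369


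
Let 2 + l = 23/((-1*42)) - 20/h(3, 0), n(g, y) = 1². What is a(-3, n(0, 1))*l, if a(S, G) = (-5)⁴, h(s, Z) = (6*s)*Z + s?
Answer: -80625/14 ≈ -5758.9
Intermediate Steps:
h(s, Z) = s + 6*Z*s (h(s, Z) = 6*Z*s + s = s + 6*Z*s)
n(g, y) = 1
l = -129/14 (l = -2 + (23/((-1*42)) - 20*1/(3*(1 + 6*0))) = -2 + (23/(-42) - 20*1/(3*(1 + 0))) = -2 + (23*(-1/42) - 20/(3*1)) = -2 + (-23/42 - 20/3) = -2 - 101/14 = -129/14 ≈ -9.2143)
a(S, G) = 625
a(-3, n(0, 1))*l = 625*(-129/14) = -80625/14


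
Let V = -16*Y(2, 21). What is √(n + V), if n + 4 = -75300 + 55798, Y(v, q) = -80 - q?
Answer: I*√17890 ≈ 133.75*I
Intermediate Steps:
V = 1616 (V = -16*(-80 - 1*21) = -16*(-80 - 21) = -16*(-101) = 1616)
n = -19506 (n = -4 + (-75300 + 55798) = -4 - 19502 = -19506)
√(n + V) = √(-19506 + 1616) = √(-17890) = I*√17890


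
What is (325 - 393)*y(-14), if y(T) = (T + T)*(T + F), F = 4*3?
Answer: -3808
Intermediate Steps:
F = 12
y(T) = 2*T*(12 + T) (y(T) = (T + T)*(T + 12) = (2*T)*(12 + T) = 2*T*(12 + T))
(325 - 393)*y(-14) = (325 - 393)*(2*(-14)*(12 - 14)) = -136*(-14)*(-2) = -68*56 = -3808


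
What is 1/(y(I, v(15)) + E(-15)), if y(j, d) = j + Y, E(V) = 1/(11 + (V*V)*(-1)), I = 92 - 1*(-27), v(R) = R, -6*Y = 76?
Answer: 642/68263 ≈ 0.0094048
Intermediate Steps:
Y = -38/3 (Y = -⅙*76 = -38/3 ≈ -12.667)
I = 119 (I = 92 + 27 = 119)
E(V) = 1/(11 - V²) (E(V) = 1/(11 + V²*(-1)) = 1/(11 - V²))
y(j, d) = -38/3 + j (y(j, d) = j - 38/3 = -38/3 + j)
1/(y(I, v(15)) + E(-15)) = 1/((-38/3 + 119) - 1/(-11 + (-15)²)) = 1/(319/3 - 1/(-11 + 225)) = 1/(319/3 - 1/214) = 1/(68263/642) = 642/68263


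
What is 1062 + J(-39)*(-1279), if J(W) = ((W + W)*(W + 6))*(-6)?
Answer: 19753938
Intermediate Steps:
J(W) = -12*W*(6 + W) (J(W) = ((2*W)*(6 + W))*(-6) = (2*W*(6 + W))*(-6) = -12*W*(6 + W))
1062 + J(-39)*(-1279) = 1062 - 12*(-39)*(6 - 39)*(-1279) = 1062 - 12*(-39)*(-33)*(-1279) = 1062 - 15444*(-1279) = 1062 + 19752876 = 19753938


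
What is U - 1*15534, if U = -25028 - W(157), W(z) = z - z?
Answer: -40562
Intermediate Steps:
W(z) = 0
U = -25028 (U = -25028 - 1*0 = -25028 + 0 = -25028)
U - 1*15534 = -25028 - 1*15534 = -25028 - 15534 = -40562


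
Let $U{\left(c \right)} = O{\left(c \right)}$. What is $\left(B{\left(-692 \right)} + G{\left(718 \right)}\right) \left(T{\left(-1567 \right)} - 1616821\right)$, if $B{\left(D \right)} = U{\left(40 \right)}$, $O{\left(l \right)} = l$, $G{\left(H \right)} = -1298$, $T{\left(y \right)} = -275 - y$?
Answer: $2032335482$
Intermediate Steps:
$U{\left(c \right)} = c$
$B{\left(D \right)} = 40$
$\left(B{\left(-692 \right)} + G{\left(718 \right)}\right) \left(T{\left(-1567 \right)} - 1616821\right) = \left(40 - 1298\right) \left(\left(-275 - -1567\right) - 1616821\right) = - 1258 \left(\left(-275 + 1567\right) - 1616821\right) = - 1258 \left(1292 - 1616821\right) = \left(-1258\right) \left(-1615529\right) = 2032335482$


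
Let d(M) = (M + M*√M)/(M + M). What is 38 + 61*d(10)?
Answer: 137/2 + 61*√10/2 ≈ 164.95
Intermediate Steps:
d(M) = (M + M^(3/2))/(2*M) (d(M) = (M + M^(3/2))/((2*M)) = (M + M^(3/2))*(1/(2*M)) = (M + M^(3/2))/(2*M))
38 + 61*d(10) = 38 + 61*(½ + √10/2) = 38 + (61/2 + 61*√10/2) = 137/2 + 61*√10/2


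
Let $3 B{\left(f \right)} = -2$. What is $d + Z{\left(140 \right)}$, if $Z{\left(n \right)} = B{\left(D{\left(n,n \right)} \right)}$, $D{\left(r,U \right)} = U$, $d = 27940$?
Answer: $\frac{83818}{3} \approx 27939.0$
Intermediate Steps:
$B{\left(f \right)} = - \frac{2}{3}$ ($B{\left(f \right)} = \frac{1}{3} \left(-2\right) = - \frac{2}{3}$)
$Z{\left(n \right)} = - \frac{2}{3}$
$d + Z{\left(140 \right)} = 27940 - \frac{2}{3} = \frac{83818}{3}$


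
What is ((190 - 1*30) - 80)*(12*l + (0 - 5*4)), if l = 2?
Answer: 320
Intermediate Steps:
((190 - 1*30) - 80)*(12*l + (0 - 5*4)) = ((190 - 1*30) - 80)*(12*2 + (0 - 5*4)) = ((190 - 30) - 80)*(24 + (0 - 20)) = (160 - 80)*(24 - 20) = 80*4 = 320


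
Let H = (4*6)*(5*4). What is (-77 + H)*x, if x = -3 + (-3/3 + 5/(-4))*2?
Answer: -6045/2 ≈ -3022.5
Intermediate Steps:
H = 480 (H = 24*20 = 480)
x = -15/2 (x = -3 + (-3*⅓ + 5*(-¼))*2 = -3 + (-1 - 5/4)*2 = -3 - 9/4*2 = -3 - 9/2 = -15/2 ≈ -7.5000)
(-77 + H)*x = (-77 + 480)*(-15/2) = 403*(-15/2) = -6045/2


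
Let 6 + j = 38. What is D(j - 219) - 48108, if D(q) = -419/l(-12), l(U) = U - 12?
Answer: -1154173/24 ≈ -48091.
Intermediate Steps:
j = 32 (j = -6 + 38 = 32)
l(U) = -12 + U
D(q) = 419/24 (D(q) = -419/(-12 - 12) = -419/(-24) = -419*(-1/24) = 419/24)
D(j - 219) - 48108 = 419/24 - 48108 = -1154173/24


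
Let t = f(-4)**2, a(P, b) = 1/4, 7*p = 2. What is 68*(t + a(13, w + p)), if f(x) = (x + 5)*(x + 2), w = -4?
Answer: 289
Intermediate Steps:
p = 2/7 (p = (1/7)*2 = 2/7 ≈ 0.28571)
a(P, b) = 1/4
f(x) = (2 + x)*(5 + x) (f(x) = (5 + x)*(2 + x) = (2 + x)*(5 + x))
t = 4 (t = (10 + (-4)**2 + 7*(-4))**2 = (10 + 16 - 28)**2 = (-2)**2 = 4)
68*(t + a(13, w + p)) = 68*(4 + 1/4) = 68*(17/4) = 289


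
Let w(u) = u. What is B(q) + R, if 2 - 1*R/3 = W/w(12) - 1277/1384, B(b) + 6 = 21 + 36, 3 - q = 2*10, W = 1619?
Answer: -477455/1384 ≈ -344.98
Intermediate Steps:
q = -17 (q = 3 - 2*10 = 3 - 1*20 = 3 - 20 = -17)
B(b) = 51 (B(b) = -6 + (21 + 36) = -6 + 57 = 51)
R = -548039/1384 (R = 6 - 3*(1619/12 - 1277/1384) = 6 - 3*556343/4152 = 6 - 556343/1384 = -548039/1384 ≈ -395.98)
B(q) + R = 51 - 548039/1384 = -477455/1384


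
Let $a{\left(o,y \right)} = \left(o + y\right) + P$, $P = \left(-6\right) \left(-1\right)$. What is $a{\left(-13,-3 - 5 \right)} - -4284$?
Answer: $4269$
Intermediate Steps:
$P = 6$
$a{\left(o,y \right)} = 6 + o + y$ ($a{\left(o,y \right)} = \left(o + y\right) + 6 = 6 + o + y$)
$a{\left(-13,-3 - 5 \right)} - -4284 = \left(6 - 13 - 8\right) - -4284 = \left(6 - 13 - 8\right) + 4284 = -15 + 4284 = 4269$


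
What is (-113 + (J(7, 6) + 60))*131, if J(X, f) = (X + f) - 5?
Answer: -5895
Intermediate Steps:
J(X, f) = -5 + X + f
(-113 + (J(7, 6) + 60))*131 = (-113 + ((-5 + 7 + 6) + 60))*131 = (-113 + (8 + 60))*131 = (-113 + 68)*131 = -45*131 = -5895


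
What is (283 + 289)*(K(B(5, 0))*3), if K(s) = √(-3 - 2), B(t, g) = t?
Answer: 1716*I*√5 ≈ 3837.1*I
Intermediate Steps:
K(s) = I*√5 (K(s) = √(-5) = I*√5)
(283 + 289)*(K(B(5, 0))*3) = (283 + 289)*((I*√5)*3) = 572*(3*I*√5) = 1716*I*√5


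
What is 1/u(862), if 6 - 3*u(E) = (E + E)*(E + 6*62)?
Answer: -3/2127410 ≈ -1.4102e-6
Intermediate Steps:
u(E) = 2 - 2*E*(372 + E)/3 (u(E) = 2 - (E + E)*(E + 6*62)/3 = 2 - 2*E*(E + 372)/3 = 2 - 2*E*(372 + E)/3)
1/u(862) = 1/(2 - 248*862 - ⅔*862²) = 1/(2 - 213776 - ⅔*743044) = 1/(2 - 213776 - 1486088/3) = 1/(-2127410/3) = -3/2127410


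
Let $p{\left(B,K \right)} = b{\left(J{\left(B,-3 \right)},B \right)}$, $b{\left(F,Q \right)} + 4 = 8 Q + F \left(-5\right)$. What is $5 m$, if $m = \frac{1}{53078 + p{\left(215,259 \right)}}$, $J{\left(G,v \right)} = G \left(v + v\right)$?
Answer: $\frac{5}{61244} \approx 8.1641 \cdot 10^{-5}$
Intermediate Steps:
$J{\left(G,v \right)} = 2 G v$ ($J{\left(G,v \right)} = G 2 v = 2 G v$)
$b{\left(F,Q \right)} = -4 - 5 F + 8 Q$ ($b{\left(F,Q \right)} = -4 + \left(8 Q + F \left(-5\right)\right) = -4 - \left(- 8 Q + 5 F\right) = -4 - 5 F + 8 Q$)
$p{\left(B,K \right)} = -4 + 38 B$ ($p{\left(B,K \right)} = -4 - 5 \cdot 2 B \left(-3\right) + 8 B = -4 - 5 \left(- 6 B\right) + 8 B = -4 + 30 B + 8 B = -4 + 38 B$)
$m = \frac{1}{61244}$ ($m = \frac{1}{53078 + \left(-4 + 38 \cdot 215\right)} = \frac{1}{53078 + \left(-4 + 8170\right)} = \frac{1}{53078 + 8166} = \frac{1}{61244} \approx 1.6328 \cdot 10^{-5}$)
$5 m = 5 \cdot \frac{1}{61244} = \frac{5}{61244}$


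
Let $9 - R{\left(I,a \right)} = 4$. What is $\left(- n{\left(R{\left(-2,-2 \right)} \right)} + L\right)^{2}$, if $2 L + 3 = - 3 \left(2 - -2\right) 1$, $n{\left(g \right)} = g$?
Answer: $\frac{625}{4} \approx 156.25$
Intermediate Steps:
$R{\left(I,a \right)} = 5$ ($R{\left(I,a \right)} = 9 - 4 = 5$)
$L = - \frac{15}{2}$ ($L = - \frac{3}{2} + \frac{- 3 \left(2 - -2\right) 1}{2} = - \frac{3}{2} + \frac{- 3 \left(2 + 2\right) 1}{2} = - \frac{3}{2} + \frac{\left(-3\right) 4 \cdot 1}{2} = - \frac{3}{2} + \frac{\left(-12\right) 1}{2} = - \frac{3}{2} + \frac{1}{2} \left(-12\right) = - \frac{3}{2} - 6 = - \frac{15}{2} \approx -7.5$)
$\left(- n{\left(R{\left(-2,-2 \right)} \right)} + L\right)^{2} = \left(\left(-1\right) 5 - \frac{15}{2}\right)^{2} = \left(-5 - \frac{15}{2}\right)^{2} = \left(- \frac{25}{2}\right)^{2} = \frac{625}{4}$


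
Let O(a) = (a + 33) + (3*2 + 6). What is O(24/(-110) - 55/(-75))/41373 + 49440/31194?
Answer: 3752651686/2366080497 ≈ 1.5860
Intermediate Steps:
O(a) = 45 + a (O(a) = (33 + a) + (6 + 6) = (33 + a) + 12 = 45 + a)
O(24/(-110) - 55/(-75))/41373 + 49440/31194 = (45 + (24/(-110) - 55/(-75)))/41373 + 49440/31194 = (45 + (24*(-1/110) - 55*(-1/75)))*(1/41373) + 49440*(1/31194) = (45 + (-12/55 + 11/15))*(1/41373) + 8240/5199 = (45 + 17/33)*(1/41373) + 8240/5199 = (1502/33)*(1/41373) + 8240/5199 = 1502/1365309 + 8240/5199 = 3752651686/2366080497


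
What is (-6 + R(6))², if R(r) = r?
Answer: 0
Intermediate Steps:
(-6 + R(6))² = (-6 + 6)² = 0² = 0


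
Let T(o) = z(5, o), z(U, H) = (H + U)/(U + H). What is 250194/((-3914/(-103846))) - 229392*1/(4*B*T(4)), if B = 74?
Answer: 480604338276/72409 ≈ 6.6374e+6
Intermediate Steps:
z(U, H) = 1 (z(U, H) = (H + U)/(H + U) = 1)
T(o) = 1
250194/((-3914/(-103846))) - 229392*1/(4*B*T(4)) = 250194/((-3914/(-103846))) - 229392/((1*4)*74) = 250194/((-3914*(-1/103846))) - 229392/(4*74) = 250194/(1957/51923) - 229392/296 = 250194*(51923/1957) - 229392*1/296 = 12990823062/1957 - 28674/37 = 480604338276/72409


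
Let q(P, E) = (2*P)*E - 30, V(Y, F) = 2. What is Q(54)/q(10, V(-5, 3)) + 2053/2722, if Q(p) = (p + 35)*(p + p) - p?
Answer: 13018703/13610 ≈ 956.55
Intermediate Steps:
q(P, E) = -30 + 2*E*P (q(P, E) = 2*E*P - 30 = -30 + 2*E*P)
Q(p) = -p + 2*p*(35 + p) (Q(p) = (35 + p)*(2*p) - p = 2*p*(35 + p) - p = -p + 2*p*(35 + p))
Q(54)/q(10, V(-5, 3)) + 2053/2722 = (54*(69 + 2*54))/(-30 + 2*2*10) + 2053/2722 = (54*(69 + 108))/(-30 + 40) + 2053*(1/2722) = (54*177)/10 + 2053/2722 = 9558*(⅒) + 2053/2722 = 4779/5 + 2053/2722 = 13018703/13610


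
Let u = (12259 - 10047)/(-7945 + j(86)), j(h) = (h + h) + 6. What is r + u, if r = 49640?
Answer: 385551668/7767 ≈ 49640.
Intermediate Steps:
j(h) = 6 + 2*h (j(h) = 2*h + 6 = 6 + 2*h)
u = -2212/7767 (u = (12259 - 10047)/(-7945 + (6 + 2*86)) = 2212/(-7945 + (6 + 172)) = 2212/(-7945 + 178) = 2212/(-7767) = 2212*(-1/7767) = -2212/7767 ≈ -0.28479)
r + u = 49640 - 2212/7767 = 385551668/7767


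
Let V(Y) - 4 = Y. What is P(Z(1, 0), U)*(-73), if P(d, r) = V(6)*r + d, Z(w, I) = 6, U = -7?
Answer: 4672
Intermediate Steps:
V(Y) = 4 + Y
P(d, r) = d + 10*r (P(d, r) = (4 + 6)*r + d = 10*r + d = d + 10*r)
P(Z(1, 0), U)*(-73) = (6 + 10*(-7))*(-73) = (6 - 70)*(-73) = -64*(-73) = 4672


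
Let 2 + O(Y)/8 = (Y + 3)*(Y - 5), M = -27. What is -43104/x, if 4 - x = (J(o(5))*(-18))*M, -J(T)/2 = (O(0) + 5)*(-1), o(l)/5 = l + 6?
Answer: -5388/15917 ≈ -0.33851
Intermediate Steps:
o(l) = 30 + 5*l (o(l) = 5*(l + 6) = 5*(6 + l) = 30 + 5*l)
O(Y) = -16 + 8*(-5 + Y)*(3 + Y) (O(Y) = -16 + 8*((Y + 3)*(Y - 5)) = -16 + 8*((3 + Y)*(-5 + Y)) = -16 + 8*((-5 + Y)*(3 + Y)) = -16 + 8*(-5 + Y)*(3 + Y))
J(T) = -262 (J(T) = -2*((-136 - 16*0 + 8*0**2) + 5)*(-1) = -2*((-136 + 0 + 8*0) + 5)*(-1) = -2*((-136 + 0 + 0) + 5)*(-1) = -2*(-136 + 5)*(-1) = -(-262)*(-1) = -2*131 = -262)
x = 127336 (x = 4 - (-262*(-18))*(-27) = 4 - 4716*(-27) = 4 - 1*(-127332) = 4 + 127332 = 127336)
-43104/x = -43104/127336 = -43104*1/127336 = -5388/15917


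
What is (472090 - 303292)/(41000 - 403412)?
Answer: -28133/60402 ≈ -0.46576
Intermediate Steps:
(472090 - 303292)/(41000 - 403412) = 168798/(-362412) = 168798*(-1/362412) = -28133/60402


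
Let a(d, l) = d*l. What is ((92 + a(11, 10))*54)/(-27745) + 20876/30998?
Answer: 120539218/430019755 ≈ 0.28031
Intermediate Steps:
((92 + a(11, 10))*54)/(-27745) + 20876/30998 = ((92 + 11*10)*54)/(-27745) + 20876/30998 = ((92 + 110)*54)*(-1/27745) + 20876*(1/30998) = (202*54)*(-1/27745) + 10438/15499 = 10908*(-1/27745) + 10438/15499 = -10908/27745 + 10438/15499 = 120539218/430019755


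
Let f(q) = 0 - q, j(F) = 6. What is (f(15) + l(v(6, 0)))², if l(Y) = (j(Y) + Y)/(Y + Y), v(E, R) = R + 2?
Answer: 169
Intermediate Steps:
f(q) = -q
v(E, R) = 2 + R
l(Y) = (6 + Y)/(2*Y) (l(Y) = (6 + Y)/(Y + Y) = (6 + Y)/((2*Y)) = (6 + Y)*(1/(2*Y)) = (6 + Y)/(2*Y))
(f(15) + l(v(6, 0)))² = (-1*15 + (6 + (2 + 0))/(2*(2 + 0)))² = (-15 + (½)*(6 + 2)/2)² = (-15 + (½)*(½)*8)² = (-15 + 2)² = (-13)² = 169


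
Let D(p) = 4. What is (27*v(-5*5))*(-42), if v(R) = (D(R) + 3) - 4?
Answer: -3402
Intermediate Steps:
v(R) = 3 (v(R) = (4 + 3) - 4 = 7 - 4 = 3)
(27*v(-5*5))*(-42) = (27*3)*(-42) = 81*(-42) = -3402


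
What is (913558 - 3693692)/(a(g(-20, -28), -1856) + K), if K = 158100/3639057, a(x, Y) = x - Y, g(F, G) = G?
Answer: -240882526039/158389388 ≈ -1520.8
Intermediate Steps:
K = 52700/1213019 (K = 158100*(1/3639057) = 52700/1213019 ≈ 0.043445)
(913558 - 3693692)/(a(g(-20, -28), -1856) + K) = (913558 - 3693692)/((-28 - 1*(-1856)) + 52700/1213019) = -2780134/((-28 + 1856) + 52700/1213019) = -2780134/(1828 + 52700/1213019) = -2780134/2217451432/1213019 = -2780134*1213019/2217451432 = -240882526039/158389388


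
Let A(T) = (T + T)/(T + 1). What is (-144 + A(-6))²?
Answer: 501264/25 ≈ 20051.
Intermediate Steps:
A(T) = 2*T/(1 + T) (A(T) = (2*T)/(1 + T) = 2*T/(1 + T))
(-144 + A(-6))² = (-144 + 2*(-6)/(1 - 6))² = (-144 + 2*(-6)/(-5))² = (-144 + 2*(-6)*(-⅕))² = (-144 + 12/5)² = (-708/5)² = 501264/25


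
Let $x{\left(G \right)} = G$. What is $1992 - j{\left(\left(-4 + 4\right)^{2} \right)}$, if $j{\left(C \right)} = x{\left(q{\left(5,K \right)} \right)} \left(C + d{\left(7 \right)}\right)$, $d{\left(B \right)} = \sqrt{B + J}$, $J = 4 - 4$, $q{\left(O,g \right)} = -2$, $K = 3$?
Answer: $1992 + 2 \sqrt{7} \approx 1997.3$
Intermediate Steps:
$J = 0$ ($J = 4 - 4 = 0$)
$d{\left(B \right)} = \sqrt{B}$ ($d{\left(B \right)} = \sqrt{B + 0} = \sqrt{B}$)
$j{\left(C \right)} = - 2 C - 2 \sqrt{7}$ ($j{\left(C \right)} = - 2 \left(C + \sqrt{7}\right) = - 2 C - 2 \sqrt{7}$)
$1992 - j{\left(\left(-4 + 4\right)^{2} \right)} = 1992 - \left(- 2 \left(-4 + 4\right)^{2} - 2 \sqrt{7}\right) = 1992 - \left(- 2 \cdot 0^{2} - 2 \sqrt{7}\right) = 1992 - \left(\left(-2\right) 0 - 2 \sqrt{7}\right) = 1992 - \left(0 - 2 \sqrt{7}\right) = 1992 - - 2 \sqrt{7} = 1992 + 2 \sqrt{7}$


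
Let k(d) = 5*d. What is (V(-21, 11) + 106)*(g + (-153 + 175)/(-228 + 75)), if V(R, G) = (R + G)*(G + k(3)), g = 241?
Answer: -5675054/153 ≈ -37092.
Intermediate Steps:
V(R, G) = (15 + G)*(G + R) (V(R, G) = (R + G)*(G + 5*3) = (G + R)*(G + 15) = (G + R)*(15 + G) = (15 + G)*(G + R))
(V(-21, 11) + 106)*(g + (-153 + 175)/(-228 + 75)) = ((11² + 15*11 + 15*(-21) + 11*(-21)) + 106)*(241 + (-153 + 175)/(-228 + 75)) = ((121 + 165 - 315 - 231) + 106)*(241 + 22/(-153)) = (-260 + 106)*(241 + 22*(-1/153)) = -154*(241 - 22/153) = -154*36851/153 = -5675054/153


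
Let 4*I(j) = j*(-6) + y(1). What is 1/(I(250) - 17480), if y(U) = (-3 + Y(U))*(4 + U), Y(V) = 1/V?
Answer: -2/35715 ≈ -5.5999e-5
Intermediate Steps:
y(U) = (-3 + 1/U)*(4 + U)
I(j) = -5/2 - 3*j/2 (I(j) = (j*(-6) + (-11 - 3*1 + 4/1))/4 = (-6*j + (-11 - 3 + 4*1))/4 = (-6*j + (-11 - 3 + 4))/4 = (-6*j - 10)/4 = (-10 - 6*j)/4 = -5/2 - 3*j/2)
1/(I(250) - 17480) = 1/((-5/2 - 3/2*250) - 17480) = 1/((-5/2 - 375) - 17480) = 1/(-755/2 - 17480) = 1/(-35715/2) = -2/35715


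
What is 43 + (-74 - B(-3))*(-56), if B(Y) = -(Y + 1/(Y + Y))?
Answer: 13093/3 ≈ 4364.3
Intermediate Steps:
B(Y) = -Y - 1/(2*Y) (B(Y) = -(Y + 1/(2*Y)) = -Y - 1/(2*Y))
43 + (-74 - B(-3))*(-56) = 43 + (-74 - (-1*(-3) - ½/(-3)))*(-56) = 43 + (-74 - (3 - ½*(-⅓)))*(-56) = 43 + (-74 - (3 + ⅙))*(-56) = 43 + (-74 - 1*19/6)*(-56) = 43 + (-74 - 19/6)*(-56) = 43 - 463/6*(-56) = 43 + 12964/3 = 13093/3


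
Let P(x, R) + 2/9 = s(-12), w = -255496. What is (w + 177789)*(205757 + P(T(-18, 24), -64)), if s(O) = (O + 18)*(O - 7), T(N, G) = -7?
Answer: -143818949995/9 ≈ -1.5980e+10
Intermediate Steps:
s(O) = (-7 + O)*(18 + O) (s(O) = (18 + O)*(-7 + O) = (-7 + O)*(18 + O))
P(x, R) = -1028/9 (P(x, R) = -2/9 + (-126 + (-12)**2 + 11*(-12)) = -2/9 + (-126 + 144 - 132) = -2/9 - 114 = -1028/9)
(w + 177789)*(205757 + P(T(-18, 24), -64)) = (-255496 + 177789)*(205757 - 1028/9) = -77707*1850785/9 = -143818949995/9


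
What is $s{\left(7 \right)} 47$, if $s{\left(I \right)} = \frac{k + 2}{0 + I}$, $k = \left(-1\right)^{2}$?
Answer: $\frac{141}{7} \approx 20.143$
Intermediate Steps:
$k = 1$
$s{\left(I \right)} = \frac{3}{I}$ ($s{\left(I \right)} = \frac{1 + 2}{0 + I} = \frac{3}{I}$)
$s{\left(7 \right)} 47 = \frac{3}{7} \cdot 47 = \frac{141}{7}$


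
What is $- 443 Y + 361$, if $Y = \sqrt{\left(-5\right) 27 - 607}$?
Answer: $361 - 443 i \sqrt{742} \approx 361.0 - 12067.0 i$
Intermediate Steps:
$Y = i \sqrt{742}$ ($Y = \sqrt{-135 - 607} = \sqrt{-742} = i \sqrt{742} \approx 27.24 i$)
$- 443 Y + 361 = - 443 i \sqrt{742} + 361 = 361 - 443 i \sqrt{742}$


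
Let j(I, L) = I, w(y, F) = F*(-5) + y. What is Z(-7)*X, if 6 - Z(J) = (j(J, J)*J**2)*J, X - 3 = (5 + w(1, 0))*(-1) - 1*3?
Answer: 14370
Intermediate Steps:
w(y, F) = y - 5*F (w(y, F) = -5*F + y = y - 5*F)
X = -6 (X = 3 + ((5 + (1 - 5*0))*(-1) - 1*3) = 3 + ((5 + (1 + 0))*(-1) - 3) = 3 + ((5 + 1)*(-1) - 3) = 3 + (6*(-1) - 3) = 3 + (-6 - 3) = 3 - 9 = -6)
Z(J) = 6 - J**4 (Z(J) = 6 - J*J**2*J = 6 - J**3*J = 6 - J**4)
Z(-7)*X = (6 - 1*(-7)**4)*(-6) = (6 - 1*2401)*(-6) = (6 - 2401)*(-6) = -2395*(-6) = 14370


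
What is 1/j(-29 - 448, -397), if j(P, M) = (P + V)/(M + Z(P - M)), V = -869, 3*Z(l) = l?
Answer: 1271/4038 ≈ 0.31476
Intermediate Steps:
Z(l) = l/3
j(P, M) = (-869 + P)/(P/3 + 2*M/3) (j(P, M) = (P - 869)/(M + (P - M)/3) = (-869 + P)/(M + (-M/3 + P/3)) = (-869 + P)/(P/3 + 2*M/3))
1/j(-29 - 448, -397) = 1/(3*(-869 + (-29 - 448))/((-29 - 448) + 2*(-397))) = 1/(3*(-869 - 477)/(-477 - 794)) = 1/(3*(-1346)/(-1271)) = 1/(3*(-1/1271)*(-1346)) = 1/(4038/1271) = 1271/4038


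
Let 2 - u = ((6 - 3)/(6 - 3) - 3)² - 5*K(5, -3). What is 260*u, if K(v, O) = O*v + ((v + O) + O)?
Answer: -21320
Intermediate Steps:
K(v, O) = v + 2*O + O*v (K(v, O) = O*v + ((O + v) + O) = O*v + (v + 2*O) = v + 2*O + O*v)
u = -82 (u = 2 - (((6 - 3)/(6 - 3) - 3)² - 5*(5 + 2*(-3) - 3*5)) = 2 - ((3/3 - 3)² - 5*(5 - 6 - 15)) = 2 - ((3*(⅓) - 3)² - 5*(-16)) = 2 - ((1 - 3)² + 80) = 2 - ((-2)² + 80) = 2 - (4 + 80) = 2 - 1*84 = 2 - 84 = -82)
260*u = 260*(-82) = -21320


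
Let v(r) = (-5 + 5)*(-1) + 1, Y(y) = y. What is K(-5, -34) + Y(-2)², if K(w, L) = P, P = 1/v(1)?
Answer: 5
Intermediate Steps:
v(r) = 1 (v(r) = 0*(-1) + 1 = 0 + 1 = 1)
P = 1 (P = 1/1 = 1)
K(w, L) = 1
K(-5, -34) + Y(-2)² = 1 + (-2)² = 1 + 4 = 5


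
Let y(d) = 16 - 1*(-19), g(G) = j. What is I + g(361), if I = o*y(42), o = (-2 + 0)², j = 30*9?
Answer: 410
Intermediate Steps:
j = 270
g(G) = 270
y(d) = 35 (y(d) = 16 + 19 = 35)
o = 4 (o = (-2)² = 4)
I = 140 (I = 4*35 = 140)
I + g(361) = 140 + 270 = 410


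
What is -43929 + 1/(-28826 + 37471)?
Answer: -379766204/8645 ≈ -43929.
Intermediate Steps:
-43929 + 1/(-28826 + 37471) = -43929 + 1/8645 = -379766204/8645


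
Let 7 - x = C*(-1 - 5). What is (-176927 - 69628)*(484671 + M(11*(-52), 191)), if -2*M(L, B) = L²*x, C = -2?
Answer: -321170186205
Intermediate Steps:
x = -5 (x = 7 - (-2)*(-1 - 5) = 7 - (-2)*(-6) = 7 - 1*12 = 7 - 12 = -5)
M(L, B) = 5*L²/2 (M(L, B) = -L²*(-5)/2 = -(-5)*L²/2 = 5*L²/2)
(-176927 - 69628)*(484671 + M(11*(-52), 191)) = (-176927 - 69628)*(484671 + 5*(11*(-52))²/2) = -246555*(484671 + (5/2)*(-572)²) = -246555*(484671 + (5/2)*327184) = -246555*(484671 + 817960) = -246555*1302631 = -321170186205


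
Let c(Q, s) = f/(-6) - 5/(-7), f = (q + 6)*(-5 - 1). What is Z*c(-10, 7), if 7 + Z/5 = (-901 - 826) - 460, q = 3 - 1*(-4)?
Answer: -1053120/7 ≈ -1.5045e+5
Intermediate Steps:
q = 7 (q = 3 + 4 = 7)
f = -78 (f = (7 + 6)*(-5 - 1) = 13*(-6) = -78)
Z = -10970 (Z = -35 + 5*((-901 - 826) - 460) = -35 + 5*(-1727 - 460) = -35 + 5*(-2187) = -35 - 10935 = -10970)
c(Q, s) = 96/7 (c(Q, s) = -78/(-6) - 5/(-7) = -78*(-1/6) - 5*(-1/7) = 13 + 5/7 = 96/7)
Z*c(-10, 7) = -10970*96/7 = -1053120/7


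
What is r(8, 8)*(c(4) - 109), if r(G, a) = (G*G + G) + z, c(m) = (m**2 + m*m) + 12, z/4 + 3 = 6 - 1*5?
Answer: -4160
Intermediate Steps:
z = -8 (z = -12 + 4*(6 - 1*5) = -12 + 4*(6 - 5) = -12 + 4*1 = -12 + 4 = -8)
c(m) = 12 + 2*m**2 (c(m) = (m**2 + m**2) + 12 = 2*m**2 + 12 = 12 + 2*m**2)
r(G, a) = -8 + G + G**2 (r(G, a) = (G*G + G) - 8 = (G**2 + G) - 8 = (G + G**2) - 8 = -8 + G + G**2)
r(8, 8)*(c(4) - 109) = (-8 + 8 + 8**2)*((12 + 2*4**2) - 109) = (-8 + 8 + 64)*((12 + 2*16) - 109) = 64*((12 + 32) - 109) = 64*(44 - 109) = 64*(-65) = -4160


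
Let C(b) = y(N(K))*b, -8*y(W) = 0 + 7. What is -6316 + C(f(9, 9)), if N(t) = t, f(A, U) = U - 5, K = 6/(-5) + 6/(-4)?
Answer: -12639/2 ≈ -6319.5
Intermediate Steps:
K = -27/10 (K = 6*(-⅕) + 6*(-¼) = -6/5 - 3/2 = -27/10 ≈ -2.7000)
f(A, U) = -5 + U
y(W) = -7/8 (y(W) = -(0 + 7)/8 = -⅛*7 = -7/8)
C(b) = -7*b/8
-6316 + C(f(9, 9)) = -6316 - 7*(-5 + 9)/8 = -6316 - 7/8*4 = -6316 - 7/2 = -12639/2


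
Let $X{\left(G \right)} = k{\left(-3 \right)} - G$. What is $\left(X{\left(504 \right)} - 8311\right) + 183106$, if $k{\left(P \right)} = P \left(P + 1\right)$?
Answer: $174297$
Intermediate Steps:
$k{\left(P \right)} = P \left(1 + P\right)$
$X{\left(G \right)} = 6 - G$ ($X{\left(G \right)} = - 3 \left(1 - 3\right) - G = \left(-3\right) \left(-2\right) - G = 6 - G$)
$\left(X{\left(504 \right)} - 8311\right) + 183106 = \left(\left(6 - 504\right) - 8311\right) + 183106 = \left(-498 - 8311\right) + 183106 = -8809 + 183106 = 174297$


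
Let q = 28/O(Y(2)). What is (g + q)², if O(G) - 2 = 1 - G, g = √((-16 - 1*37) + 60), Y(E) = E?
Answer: (28 + √7)² ≈ 939.16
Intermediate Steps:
g = √7 (g = √((-16 - 37) + 60) = √(-53 + 60) = √7 ≈ 2.6458)
O(G) = 3 - G (O(G) = 2 + (1 - G) = 3 - G)
q = 28 (q = 28/(3 - 1*2) = 28/(3 - 2) = 28/1 = 28*1 = 28)
(g + q)² = (√7 + 28)² = (28 + √7)²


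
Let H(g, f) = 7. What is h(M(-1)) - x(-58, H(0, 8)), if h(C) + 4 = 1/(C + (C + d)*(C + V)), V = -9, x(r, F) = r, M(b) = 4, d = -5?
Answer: 487/9 ≈ 54.111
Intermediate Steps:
h(C) = -4 + 1/(C + (-9 + C)*(-5 + C)) (h(C) = -4 + 1/(C + (C - 5)*(C - 9)) = -4 + 1/(C + (-5 + C)*(-9 + C)) = -4 + 1/(C + (-9 + C)*(-5 + C)))
h(M(-1)) - x(-58, H(0, 8)) = (-179 - 4*4² + 52*4)/(45 + 4² - 13*4) - 1*(-58) = (-179 - 4*16 + 208)/(45 + 16 - 52) + 58 = (-179 - 64 + 208)/9 + 58 = (⅑)*(-35) + 58 = -35/9 + 58 = 487/9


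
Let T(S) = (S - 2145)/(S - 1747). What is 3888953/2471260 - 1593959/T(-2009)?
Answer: -7397597530887139/5132807020 ≈ -1.4412e+6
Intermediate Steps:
T(S) = (-2145 + S)/(-1747 + S)
3888953/2471260 - 1593959/T(-2009) = 3888953/2471260 - 1593959*(-1747 - 2009)/(-2145 - 2009) = 3888953*(1/2471260) - 1593959/(-4154/(-3756)) = 3888953/2471260 - 1593959/((-1/3756*(-4154))) = 3888953/2471260 - 1593959/2077/1878 = 3888953/2471260 - 1593959*1878/2077 = 3888953/2471260 - 2993455002/2077 = -7397597530887139/5132807020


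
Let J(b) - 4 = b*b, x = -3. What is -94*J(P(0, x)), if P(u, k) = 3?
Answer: -1222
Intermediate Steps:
J(b) = 4 + b² (J(b) = 4 + b*b = 4 + b²)
-94*J(P(0, x)) = -94*(4 + 3²) = -94*(4 + 9) = -94*13 = -1222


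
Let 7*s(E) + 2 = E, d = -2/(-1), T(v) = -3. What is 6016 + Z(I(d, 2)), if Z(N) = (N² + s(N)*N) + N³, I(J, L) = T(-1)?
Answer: 42001/7 ≈ 6000.1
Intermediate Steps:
d = 2 (d = -2*(-1) = 2)
I(J, L) = -3
s(E) = -2/7 + E/7
Z(N) = N² + N³ + N*(-2/7 + N/7) (Z(N) = (N² + (-2/7 + N/7)*N) + N³ = (N² + N*(-2/7 + N/7)) + N³ = N² + N³ + N*(-2/7 + N/7))
6016 + Z(I(d, 2)) = 6016 + (⅐)*(-3)*(-2 + 7*(-3)² + 8*(-3)) = 6016 + (⅐)*(-3)*(-2 + 7*9 - 24) = 6016 + (⅐)*(-3)*(-2 + 63 - 24) = 6016 + (⅐)*(-3)*37 = 6016 - 111/7 = 42001/7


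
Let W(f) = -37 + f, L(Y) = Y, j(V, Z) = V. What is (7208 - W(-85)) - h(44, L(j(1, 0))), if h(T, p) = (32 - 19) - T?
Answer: 7361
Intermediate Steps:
h(T, p) = 13 - T
(7208 - W(-85)) - h(44, L(j(1, 0))) = (7208 - (-37 - 85)) - (13 - 1*44) = (7208 - 1*(-122)) - (13 - 44) = (7208 + 122) - 1*(-31) = 7330 + 31 = 7361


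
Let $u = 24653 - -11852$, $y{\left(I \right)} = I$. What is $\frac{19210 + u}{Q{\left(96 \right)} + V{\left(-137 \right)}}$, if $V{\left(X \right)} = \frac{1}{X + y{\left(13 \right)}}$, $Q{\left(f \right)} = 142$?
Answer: $\frac{6908660}{17607} \approx 392.38$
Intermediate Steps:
$u = 36505$ ($u = 24653 + 11852 = 36505$)
$V{\left(X \right)} = \frac{1}{13 + X}$ ($V{\left(X \right)} = \frac{1}{X + 13} = \frac{1}{13 + X}$)
$\frac{19210 + u}{Q{\left(96 \right)} + V{\left(-137 \right)}} = \frac{19210 + 36505}{142 + \frac{1}{13 - 137}} = \frac{55715}{142 + \frac{1}{-124}} = \frac{55715}{142 - \frac{1}{124}} = \frac{55715}{\frac{17607}{124}} = 55715 \cdot \frac{124}{17607} = \frac{6908660}{17607}$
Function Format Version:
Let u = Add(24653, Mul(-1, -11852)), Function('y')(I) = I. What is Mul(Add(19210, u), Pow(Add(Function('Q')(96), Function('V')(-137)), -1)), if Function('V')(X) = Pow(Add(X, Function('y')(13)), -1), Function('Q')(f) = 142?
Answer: Rational(6908660, 17607) ≈ 392.38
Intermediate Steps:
u = 36505 (u = Add(24653, 11852) = 36505)
Function('V')(X) = Pow(Add(13, X), -1) (Function('V')(X) = Pow(Add(X, 13), -1) = Pow(Add(13, X), -1))
Mul(Add(19210, u), Pow(Add(Function('Q')(96), Function('V')(-137)), -1)) = Mul(Add(19210, 36505), Pow(Add(142, Pow(Add(13, -137), -1)), -1)) = Mul(55715, Pow(Add(142, Pow(-124, -1)), -1)) = Mul(55715, Pow(Add(142, Rational(-1, 124)), -1)) = Mul(55715, Pow(Rational(17607, 124), -1)) = Mul(55715, Rational(124, 17607)) = Rational(6908660, 17607)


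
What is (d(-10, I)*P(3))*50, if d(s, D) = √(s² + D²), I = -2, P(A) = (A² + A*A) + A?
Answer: 2100*√26 ≈ 10708.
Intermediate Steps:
P(A) = A + 2*A² (P(A) = (A² + A²) + A = 2*A² + A = A + 2*A²)
d(s, D) = √(D² + s²)
(d(-10, I)*P(3))*50 = (√((-2)² + (-10)²)*(3*(1 + 2*3)))*50 = (√(4 + 100)*(3*(1 + 6)))*50 = (√104*(3*7))*50 = ((2*√26)*21)*50 = (42*√26)*50 = 2100*√26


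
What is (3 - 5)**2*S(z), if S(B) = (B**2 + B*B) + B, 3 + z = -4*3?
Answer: 1740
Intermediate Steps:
z = -15 (z = -3 - 4*3 = -3 - 12 = -15)
S(B) = B + 2*B**2 (S(B) = (B**2 + B**2) + B = 2*B**2 + B = B + 2*B**2)
(3 - 5)**2*S(z) = (3 - 5)**2*(-15*(1 + 2*(-15))) = (-2)**2*(-15*(1 - 30)) = 4*(-15*(-29)) = 4*435 = 1740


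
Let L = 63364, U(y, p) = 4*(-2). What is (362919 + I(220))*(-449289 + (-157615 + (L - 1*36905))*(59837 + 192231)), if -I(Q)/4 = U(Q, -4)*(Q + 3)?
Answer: -12234269899284335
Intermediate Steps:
U(y, p) = -8
I(Q) = 96 + 32*Q (I(Q) = -(-32)*(Q + 3) = -(-32)*(3 + Q) = -4*(-24 - 8*Q) = 96 + 32*Q)
(362919 + I(220))*(-449289 + (-157615 + (L - 1*36905))*(59837 + 192231)) = (362919 + (96 + 32*220))*(-449289 + (-157615 + (63364 - 1*36905))*(59837 + 192231)) = (362919 + (96 + 7040))*(-449289 + (-157615 + (63364 - 36905))*252068) = (362919 + 7136)*(-449289 + (-157615 + 26459)*252068) = 370055*(-449289 - 131156*252068) = 370055*(-449289 - 33060230608) = 370055*(-33060679897) = -12234269899284335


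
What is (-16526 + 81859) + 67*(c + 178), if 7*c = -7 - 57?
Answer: 536525/7 ≈ 76646.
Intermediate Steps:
c = -64/7 (c = (-7 - 57)/7 = (⅐)*(-64) = -64/7 ≈ -9.1429)
(-16526 + 81859) + 67*(c + 178) = (-16526 + 81859) + 67*(-64/7 + 178) = 65333 + 67*(1182/7) = 65333 + 79194/7 = 536525/7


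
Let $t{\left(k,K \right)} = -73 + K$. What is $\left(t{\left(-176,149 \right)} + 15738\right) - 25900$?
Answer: $-10086$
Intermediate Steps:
$\left(t{\left(-176,149 \right)} + 15738\right) - 25900 = \left(\left(-73 + 149\right) + 15738\right) - 25900 = \left(76 + 15738\right) - 25900 = 15814 - 25900 = -10086$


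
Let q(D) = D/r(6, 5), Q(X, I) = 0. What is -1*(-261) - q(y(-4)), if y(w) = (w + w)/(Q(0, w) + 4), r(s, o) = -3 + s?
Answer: 785/3 ≈ 261.67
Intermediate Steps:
y(w) = w/2 (y(w) = (w + w)/(0 + 4) = (2*w)/4 = (2*w)*(¼) = w/2)
q(D) = D/3 (q(D) = D/(-3 + 6) = D/3)
-1*(-261) - q(y(-4)) = -1*(-261) - (½)*(-4)/3 = 261 - (-2)/3 = 261 - 1*(-⅔) = 261 + ⅔ = 785/3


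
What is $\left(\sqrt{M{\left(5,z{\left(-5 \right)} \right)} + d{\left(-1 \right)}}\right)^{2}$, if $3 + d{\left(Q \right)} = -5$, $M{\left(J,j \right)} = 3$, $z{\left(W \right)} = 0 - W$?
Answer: $-5$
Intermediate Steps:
$z{\left(W \right)} = - W$
$d{\left(Q \right)} = -8$ ($d{\left(Q \right)} = -3 - 5 = -8$)
$\left(\sqrt{M{\left(5,z{\left(-5 \right)} \right)} + d{\left(-1 \right)}}\right)^{2} = \left(\sqrt{3 - 8}\right)^{2} = \left(\sqrt{-5}\right)^{2} = \left(i \sqrt{5}\right)^{2} = -5$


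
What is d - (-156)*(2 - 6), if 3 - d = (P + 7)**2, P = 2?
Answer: -702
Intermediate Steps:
d = -78 (d = 3 - (2 + 7)**2 = 3 - 1*9**2 = 3 - 1*81 = 3 - 81 = -78)
d - (-156)*(2 - 6) = -78 - (-156)*(2 - 6) = -78 - (-156)*(-4) = -78 - 26*24 = -78 - 624 = -702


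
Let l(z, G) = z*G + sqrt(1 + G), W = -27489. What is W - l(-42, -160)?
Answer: -34209 - I*sqrt(159) ≈ -34209.0 - 12.61*I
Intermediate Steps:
l(z, G) = sqrt(1 + G) + G*z (l(z, G) = G*z + sqrt(1 + G) = sqrt(1 + G) + G*z)
W - l(-42, -160) = -27489 - (sqrt(1 - 160) - 160*(-42)) = -27489 - (sqrt(-159) + 6720) = -27489 - (I*sqrt(159) + 6720) = -27489 - (6720 + I*sqrt(159)) = -27489 + (-6720 - I*sqrt(159)) = -34209 - I*sqrt(159)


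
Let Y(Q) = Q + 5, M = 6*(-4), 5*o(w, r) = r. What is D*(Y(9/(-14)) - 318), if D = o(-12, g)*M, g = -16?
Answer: -843072/35 ≈ -24088.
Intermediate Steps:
o(w, r) = r/5
M = -24
Y(Q) = 5 + Q
D = 384/5 (D = ((1/5)*(-16))*(-24) = -16/5*(-24) = 384/5 ≈ 76.800)
D*(Y(9/(-14)) - 318) = 384*((5 + 9/(-14)) - 318)/5 = 384*((5 + 9*(-1/14)) - 318)/5 = 384*((5 - 9/14) - 318)/5 = 384*(61/14 - 318)/5 = (384/5)*(-4391/14) = -843072/35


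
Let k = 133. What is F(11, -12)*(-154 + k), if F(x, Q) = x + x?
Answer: -462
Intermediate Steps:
F(x, Q) = 2*x
F(11, -12)*(-154 + k) = (2*11)*(-154 + 133) = 22*(-21) = -462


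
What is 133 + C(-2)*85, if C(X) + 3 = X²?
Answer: 218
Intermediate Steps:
C(X) = -3 + X²
133 + C(-2)*85 = 133 + (-3 + (-2)²)*85 = 133 + (-3 + 4)*85 = 133 + 1*85 = 133 + 85 = 218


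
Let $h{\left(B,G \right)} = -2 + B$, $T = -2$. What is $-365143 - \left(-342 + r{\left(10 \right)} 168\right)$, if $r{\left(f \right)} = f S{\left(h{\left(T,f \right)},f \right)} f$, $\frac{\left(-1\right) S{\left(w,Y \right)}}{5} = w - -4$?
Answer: $-364801$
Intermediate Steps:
$S{\left(w,Y \right)} = -20 - 5 w$ ($S{\left(w,Y \right)} = - 5 \left(w - -4\right) = - 5 \left(w + 4\right) = - 5 \left(4 + w\right) = -20 - 5 w$)
$r{\left(f \right)} = 0$ ($r{\left(f \right)} = f \left(-20 - 5 \left(-2 - 2\right)\right) f = f \left(-20 - -20\right) f = f \left(-20 + 20\right) f = f 0 f = 0 f = 0$)
$-365143 - \left(-342 + r{\left(10 \right)} 168\right) = -365143 - \left(-342 + 0 \cdot 168\right) = -365143 - \left(-342 + 0\right) = -365143 - -342 = -365143 + 342 = -364801$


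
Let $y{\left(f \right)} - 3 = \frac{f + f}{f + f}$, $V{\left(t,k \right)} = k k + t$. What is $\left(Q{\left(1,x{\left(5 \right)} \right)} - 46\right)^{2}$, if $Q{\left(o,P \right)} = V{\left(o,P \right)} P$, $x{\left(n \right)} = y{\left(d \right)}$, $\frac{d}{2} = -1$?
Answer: $484$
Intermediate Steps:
$d = -2$ ($d = 2 \left(-1\right) = -2$)
$V{\left(t,k \right)} = t + k^{2}$ ($V{\left(t,k \right)} = k^{2} + t = t + k^{2}$)
$y{\left(f \right)} = 4$ ($y{\left(f \right)} = 3 + \frac{f + f}{f + f} = 3 + \frac{2 f}{2 f} = 3 + 2 f \frac{1}{2 f} = 3 + 1 = 4$)
$x{\left(n \right)} = 4$
$Q{\left(o,P \right)} = P \left(o + P^{2}\right)$ ($Q{\left(o,P \right)} = \left(o + P^{2}\right) P = P \left(o + P^{2}\right)$)
$\left(Q{\left(1,x{\left(5 \right)} \right)} - 46\right)^{2} = \left(4 \left(1 + 4^{2}\right) - 46\right)^{2} = \left(4 \left(1 + 16\right) - 46\right)^{2} = \left(4 \cdot 17 - 46\right)^{2} = \left(68 - 46\right)^{2} = 22^{2} = 484$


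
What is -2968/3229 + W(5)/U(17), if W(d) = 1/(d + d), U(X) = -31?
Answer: -923309/1000990 ≈ -0.92240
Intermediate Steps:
W(d) = 1/(2*d)
-2968/3229 + W(5)/U(17) = -2968/3229 + ((½)/5)/(-31) = -2968*1/3229 + ((½)*(⅕))*(-1/31) = -2968/3229 + (⅒)*(-1/31) = -2968/3229 - 1/310 = -923309/1000990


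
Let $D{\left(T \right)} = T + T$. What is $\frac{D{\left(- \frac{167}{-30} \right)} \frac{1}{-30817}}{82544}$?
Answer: $- \frac{167}{38156376720} \approx -4.3767 \cdot 10^{-9}$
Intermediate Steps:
$D{\left(T \right)} = 2 T$
$\frac{D{\left(- \frac{167}{-30} \right)} \frac{1}{-30817}}{82544} = \frac{2 \left(- \frac{167}{-30}\right) \frac{1}{-30817}}{82544} = 2 \left(\left(-167\right) \left(- \frac{1}{30}\right)\right) \left(- \frac{1}{30817}\right) \frac{1}{82544} = 2 \cdot \frac{167}{30} \left(- \frac{1}{30817}\right) \frac{1}{82544} = \frac{167}{15} \left(- \frac{1}{30817}\right) \frac{1}{82544} = \left(- \frac{167}{462255}\right) \frac{1}{82544} = - \frac{167}{38156376720}$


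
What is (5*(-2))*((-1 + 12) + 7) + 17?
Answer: -163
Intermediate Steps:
(5*(-2))*((-1 + 12) + 7) + 17 = -10*(11 + 7) + 17 = -10*18 + 17 = -180 + 17 = -163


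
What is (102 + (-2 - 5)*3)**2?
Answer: 6561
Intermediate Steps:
(102 + (-2 - 5)*3)**2 = (102 - 7*3)**2 = (102 - 21)**2 = 81**2 = 6561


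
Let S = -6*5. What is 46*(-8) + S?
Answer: -398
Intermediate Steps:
S = -30
46*(-8) + S = 46*(-8) - 30 = -368 - 30 = -398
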